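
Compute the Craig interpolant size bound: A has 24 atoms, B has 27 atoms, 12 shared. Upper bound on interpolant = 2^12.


Shared atoms = 12
Craig interpolant size bound = 2^12
= 4096

4096


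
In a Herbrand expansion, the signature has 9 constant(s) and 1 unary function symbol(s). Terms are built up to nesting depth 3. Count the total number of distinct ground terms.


Herbrand terms by depth:
Depth 0: 9 constants
Depth 1: 9 new terms (running total: 18)
Depth 2: 9 new terms (running total: 27)
Depth 3: 9 new terms (running total: 36)
Total distinct ground terms = 36

36


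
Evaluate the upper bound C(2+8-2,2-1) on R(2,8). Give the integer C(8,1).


R(2,8) <= C(2+8-2, 2-1) = C(8, 1)
C(8, 1) = 8! / (1! * 7!)
= 8

8


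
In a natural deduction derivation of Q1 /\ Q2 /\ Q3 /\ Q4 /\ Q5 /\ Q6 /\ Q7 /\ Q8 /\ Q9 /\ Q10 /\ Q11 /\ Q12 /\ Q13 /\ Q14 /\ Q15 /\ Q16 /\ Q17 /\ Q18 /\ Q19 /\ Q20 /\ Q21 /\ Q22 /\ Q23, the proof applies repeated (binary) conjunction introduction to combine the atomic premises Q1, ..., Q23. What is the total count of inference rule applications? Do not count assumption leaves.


The target conjunction has 23 conjuncts, i.e. 22 binary /\ connectives.
Each conjunction-intro joins two pieces, so 23 atoms require 23-1 = 22 applications.
Total inference nodes = 22

22


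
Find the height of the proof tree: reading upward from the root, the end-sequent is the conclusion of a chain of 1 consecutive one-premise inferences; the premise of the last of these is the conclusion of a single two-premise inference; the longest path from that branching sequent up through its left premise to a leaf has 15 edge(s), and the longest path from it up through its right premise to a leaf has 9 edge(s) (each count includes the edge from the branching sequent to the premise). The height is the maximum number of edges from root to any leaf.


Longest path through the left premise: 15 edges (measured from the branching sequent)
Longest path through the right premise: 9 edges
Height of the subtree rooted at the branching sequent: max(15, 9) = 15
The branching sequent sits 1 edges above the root (the chain of one-premise inferences), so height = 15 + 1 = 16

16


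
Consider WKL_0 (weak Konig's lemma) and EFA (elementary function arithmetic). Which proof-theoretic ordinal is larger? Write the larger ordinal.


Proof-theoretic ordinal of WKL_0 (weak Konig's lemma): omega^omega
Proof-theoretic ordinal of EFA (elementary function arithmetic): omega^3
Comparing: omega^3 < omega^omega.
The larger ordinal is omega^omega (from WKL_0 (weak Konig's lemma)).

omega^omega


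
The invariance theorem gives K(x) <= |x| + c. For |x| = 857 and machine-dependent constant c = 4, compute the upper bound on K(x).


K(x) <= |x| + c = 857 + 4 = 861

861


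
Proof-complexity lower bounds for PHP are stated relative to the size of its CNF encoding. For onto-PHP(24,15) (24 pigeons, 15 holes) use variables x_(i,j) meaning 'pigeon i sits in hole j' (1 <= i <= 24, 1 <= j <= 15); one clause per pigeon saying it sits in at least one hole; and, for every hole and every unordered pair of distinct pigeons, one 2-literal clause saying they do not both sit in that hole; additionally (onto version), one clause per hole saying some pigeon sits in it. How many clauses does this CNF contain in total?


onto-PHP(24,15): 24 pigeons, 15 holes, 24*15 = 360 variables.
- pigeon clauses: one per pigeon -> 24 clauses
- hole clauses: 15 holes * C(24,2) = 15 * 276 -> 4140 clauses
- onto clauses: one per hole -> 15 clauses
Total clauses = 24 + 4140 + 15 = 4179

4179


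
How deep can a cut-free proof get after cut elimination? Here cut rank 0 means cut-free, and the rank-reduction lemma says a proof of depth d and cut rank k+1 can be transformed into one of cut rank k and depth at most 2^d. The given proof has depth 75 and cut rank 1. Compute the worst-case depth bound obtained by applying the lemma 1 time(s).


Each rank reduction sends depth d to at most 2^d; cut rank r needs r reductions.
2_0(75) = 75
2_1(75) = 2^75 = 37778931862957161709568
Cut-free depth bound = 37778931862957161709568

37778931862957161709568


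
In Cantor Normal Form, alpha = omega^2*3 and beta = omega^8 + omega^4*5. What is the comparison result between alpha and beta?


Compare term by term from highest exponent:
alpha = omega^2*3
beta = omega^8 + omega^4*5
Term 1: alpha has omega^2*3, beta has omega^8*1
Term 2: alpha has omega^0*0, beta has omega^4*5
Result: alpha < beta

alpha < beta


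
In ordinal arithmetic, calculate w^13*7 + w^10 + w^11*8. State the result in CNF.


Ordinal addition (w^13*7 + w^10) + w^11*8:
alpha's leading term has exponent 13 > beta's exponent 11, so it survives.
alpha's tail term has exponent 10 < beta's exponent 11, so it is absorbed by beta.
In ordinal addition, any term followed by a strictly larger-exponent term is absorbed.
Result = w^13*7 + w^11*8

w^13*7 + w^11*8


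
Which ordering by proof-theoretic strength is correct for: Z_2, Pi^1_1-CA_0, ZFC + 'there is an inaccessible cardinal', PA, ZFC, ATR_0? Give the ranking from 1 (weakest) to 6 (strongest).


Ordering by consistency strength:
1. PA
2. ATR_0
3. Pi^1_1-CA_0
4. Z_2
5. ZFC
6. ZFC + 'there is an inaccessible cardinal'


Z_2=4, Pi^1_1-CA_0=3, ZFC + 'there is an inaccessible cardinal'=6, PA=1, ZFC=5, ATR_0=2


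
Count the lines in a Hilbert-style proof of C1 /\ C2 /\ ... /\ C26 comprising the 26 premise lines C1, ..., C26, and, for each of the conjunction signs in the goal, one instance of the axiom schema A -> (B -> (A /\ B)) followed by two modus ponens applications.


Conjoining 26 premises:
- 26 premise lines
- the goal has 25 conjunction signs; each costs 1 axiom instance + 2 MP = 3 lines: 3 * 25 = 75
Total = 26 + 75 = 101 lines.

101


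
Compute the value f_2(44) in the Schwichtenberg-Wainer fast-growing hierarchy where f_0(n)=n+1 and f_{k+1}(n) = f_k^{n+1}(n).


f_2(44) = f_1^45(44)
f_1(m) = 2m + 1.
Iterating: f_1^k(n) = 2^k*(n+1) - 1.
f_2(44) = 2^45*(44+1) - 1 = 35184372088832*45 - 1 = 1583296743997439

1583296743997439


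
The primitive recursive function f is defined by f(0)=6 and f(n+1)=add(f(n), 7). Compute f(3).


f(0) = 6
f(1) = add(f(0), 7) = add(6, 7) = 13
f(2) = add(f(1), 7) = add(13, 7) = 20
f(3) = add(f(2), 7) = add(20, 7) = 27


27


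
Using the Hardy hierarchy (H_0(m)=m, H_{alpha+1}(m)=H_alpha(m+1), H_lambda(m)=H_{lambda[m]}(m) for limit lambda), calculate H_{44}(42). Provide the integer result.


H_44(42):
For finite ordinals k, H_k(n) = n + k (each successor step adds 1).
H_44(42) = 42 + 44 = 86

86


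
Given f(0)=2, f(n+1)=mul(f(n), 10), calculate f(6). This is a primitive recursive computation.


f(0) = 2
f(1) = mul(f(0), 10) = mul(2, 10) = 20
f(2) = mul(f(1), 10) = mul(20, 10) = 200
f(3) = mul(f(2), 10) = mul(200, 10) = 2000
f(4) = mul(f(3), 10) = mul(2000, 10) = 20000
f(5) = mul(f(4), 10) = mul(20000, 10) = 200000
f(6) = mul(f(5), 10) = mul(200000, 10) = 2000000


2000000


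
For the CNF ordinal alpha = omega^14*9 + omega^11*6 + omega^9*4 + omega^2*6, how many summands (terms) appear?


CNF: omega^14*9 + omega^11*6 + omega^9*4 + omega^2*6
Count the summands separated by '+':
  term 1: omega^14*9
  term 2: omega^11*6
  term 3: omega^9*4
  term 4: omega^2*6
Total terms = 4

4


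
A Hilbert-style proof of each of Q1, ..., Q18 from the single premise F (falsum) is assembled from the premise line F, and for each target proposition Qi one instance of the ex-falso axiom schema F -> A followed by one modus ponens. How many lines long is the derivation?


Ex falso, line by line:
- 1 premise line (F)
- 18 targets, each needing 1 axiom instance (F -> Qi) + 1 MP = 2 lines: 2 * 18 = 36
Total = 1 + 36 = 37 lines.

37


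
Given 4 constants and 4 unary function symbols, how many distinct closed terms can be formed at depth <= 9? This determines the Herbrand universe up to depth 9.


Herbrand terms by depth:
Depth 0: 4 constants
Depth 1: 16 new terms (running total: 20)
Depth 2: 64 new terms (running total: 84)
Depth 3: 256 new terms (running total: 340)
Depth 4: 1024 new terms (running total: 1364)
Depth 5: 4096 new terms (running total: 5460)
Depth 6: 16384 new terms (running total: 21844)
Depth 7: 65536 new terms (running total: 87380)
Depth 8: 262144 new terms (running total: 349524)
Depth 9: 1048576 new terms (running total: 1398100)
Total distinct ground terms = 1398100

1398100


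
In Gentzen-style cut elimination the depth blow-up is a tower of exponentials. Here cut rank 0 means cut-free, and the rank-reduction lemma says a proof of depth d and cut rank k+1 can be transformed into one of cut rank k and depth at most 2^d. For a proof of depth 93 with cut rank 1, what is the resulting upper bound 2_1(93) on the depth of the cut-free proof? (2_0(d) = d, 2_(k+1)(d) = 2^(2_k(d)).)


Each rank reduction sends depth d to at most 2^d; cut rank r needs r reductions.
2_0(93) = 93
2_1(93) = 2^93 = 9903520314283042199192993792
Cut-free depth bound = 9903520314283042199192993792

9903520314283042199192993792


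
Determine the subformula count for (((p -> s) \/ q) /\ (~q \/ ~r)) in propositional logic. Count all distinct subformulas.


Formula: (((p -> s) \/ q) /\ (~q \/ ~r))
Subformulas found:
  1. q
  2. s
  3. r
  4. p
  5. ~q
  6. ~r
  7. (p -> s)
  8. (~q \/ ~r)
  9. ((p -> s) \/ q)
  10. (((p -> s) \/ q) /\ (~q \/ ~r))
Total distinct subformulas = 10

10


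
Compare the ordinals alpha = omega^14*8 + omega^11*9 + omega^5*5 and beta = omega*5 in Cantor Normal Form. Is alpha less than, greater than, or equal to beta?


Compare term by term from highest exponent:
alpha = omega^14*8 + omega^11*9 + omega^5*5
beta = omega*5
Term 1: alpha has omega^14*8, beta has omega^1*5
Term 2: alpha has omega^11*9, beta has omega^0*0
Term 3: alpha has omega^5*5, beta has omega^0*0
Result: alpha > beta

alpha > beta


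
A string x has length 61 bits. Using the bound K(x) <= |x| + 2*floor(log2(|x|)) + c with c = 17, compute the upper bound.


floor(log2(61)) = 5
2 * 5 = 10
K(x) <= 61 + 10 + 17 = 88

88


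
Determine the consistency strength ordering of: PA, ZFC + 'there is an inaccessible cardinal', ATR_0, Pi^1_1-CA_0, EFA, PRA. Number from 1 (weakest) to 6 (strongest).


Ordering by consistency strength:
1. EFA
2. PRA
3. PA
4. ATR_0
5. Pi^1_1-CA_0
6. ZFC + 'there is an inaccessible cardinal'


PA=3, ZFC + 'there is an inaccessible cardinal'=6, ATR_0=4, Pi^1_1-CA_0=5, EFA=1, PRA=2


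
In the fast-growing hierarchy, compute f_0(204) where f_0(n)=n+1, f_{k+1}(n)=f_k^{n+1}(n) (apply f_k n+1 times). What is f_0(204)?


f_0(204) = 204 + 1 = 205

205


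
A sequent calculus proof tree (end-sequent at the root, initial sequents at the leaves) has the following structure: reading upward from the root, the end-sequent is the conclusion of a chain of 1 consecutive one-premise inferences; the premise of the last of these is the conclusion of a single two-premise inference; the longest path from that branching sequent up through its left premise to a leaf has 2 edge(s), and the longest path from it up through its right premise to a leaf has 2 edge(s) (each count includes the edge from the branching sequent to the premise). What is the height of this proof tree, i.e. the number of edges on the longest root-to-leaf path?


Longest path through the left premise: 2 edges (measured from the branching sequent)
Longest path through the right premise: 2 edges
Height of the subtree rooted at the branching sequent: max(2, 2) = 2
The branching sequent sits 1 edges above the root (the chain of one-premise inferences), so height = 2 + 1 = 3

3


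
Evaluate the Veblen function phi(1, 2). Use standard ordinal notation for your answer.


phi(1, 2):
phi(1, beta) = epsilon_beta (the beta-th epsilon number).
phi(1, 2) = epsilon_2

epsilon_2


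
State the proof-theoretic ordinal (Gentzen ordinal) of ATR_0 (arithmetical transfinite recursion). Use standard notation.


The proof-theoretic ordinal of ATR_0 (arithmetical transfinite recursion) is a standard result in ordinal analysis.
This ordinal is the supremum of order types of primitive recursive well-orderings
that the theory can prove to be well-ordered.
For ATR_0 (arithmetical transfinite recursion), the proof-theoretic ordinal is Gamma_0.

Gamma_0


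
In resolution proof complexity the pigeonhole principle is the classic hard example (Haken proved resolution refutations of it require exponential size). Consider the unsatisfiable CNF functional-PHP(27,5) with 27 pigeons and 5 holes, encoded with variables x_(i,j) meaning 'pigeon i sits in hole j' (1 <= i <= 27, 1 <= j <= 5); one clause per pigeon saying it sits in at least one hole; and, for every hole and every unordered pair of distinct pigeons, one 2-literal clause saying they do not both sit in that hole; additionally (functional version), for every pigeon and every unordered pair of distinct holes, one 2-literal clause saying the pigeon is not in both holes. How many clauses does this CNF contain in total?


functional-PHP(27,5): 27 pigeons, 5 holes, 27*5 = 135 variables.
- pigeon clauses: one per pigeon -> 27 clauses
- hole clauses: 5 holes * C(27,2) = 5 * 351 -> 1755 clauses
- functional clauses: 27 pigeons * C(5,2) = 27 * 10 -> 270 clauses
Total clauses = 27 + 1755 + 270 = 2052

2052


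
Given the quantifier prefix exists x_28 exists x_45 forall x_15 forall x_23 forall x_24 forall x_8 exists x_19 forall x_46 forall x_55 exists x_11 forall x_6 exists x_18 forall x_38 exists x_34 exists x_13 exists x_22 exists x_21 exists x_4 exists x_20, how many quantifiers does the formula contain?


Quantifier prefix has 19 quantifier symbols.
Quantifier depth = 19

19


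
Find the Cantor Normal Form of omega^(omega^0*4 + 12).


omega^(omega^0*4 + 12):
omega^0 = 1, so the exponent is 4 + 12 = 16 (finite ordinal addition).
Result = omega^16, already a single CNF term.

omega^16


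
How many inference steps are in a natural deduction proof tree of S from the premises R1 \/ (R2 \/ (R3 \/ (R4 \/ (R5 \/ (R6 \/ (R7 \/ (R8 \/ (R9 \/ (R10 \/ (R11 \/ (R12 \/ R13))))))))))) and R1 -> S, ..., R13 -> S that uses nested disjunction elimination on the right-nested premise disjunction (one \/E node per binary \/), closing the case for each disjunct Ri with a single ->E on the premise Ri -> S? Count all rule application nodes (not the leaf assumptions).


The premise R1 \/ (R2 \/ (R3 \/ (R4 \/ (R5 \/ (R6 \/ (R7 \/ (R8 \/ (R9 \/ (R10 \/ (R11 \/ (R12 \/ R13))))))))))) contains 13 disjuncts, hence 12 binary \/ connectives.
- Each binary \/ is eliminated once: 12 \/E nodes.
- Each of the 13 cases Ri derives S by one ->E with Ri -> S: 13 ->E nodes.
Total = 12 + 13 = 25

25


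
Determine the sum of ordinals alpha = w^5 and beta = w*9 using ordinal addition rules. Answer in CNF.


Ordinal addition w^5 + w*9:
Leading exponent of alpha (5) > leading exponent of beta (1).
Since alpha's term has higher exponent than beta's leading term,
the sum is simply alpha followed by beta.
Result = w^5 + w*9

w^5 + w*9


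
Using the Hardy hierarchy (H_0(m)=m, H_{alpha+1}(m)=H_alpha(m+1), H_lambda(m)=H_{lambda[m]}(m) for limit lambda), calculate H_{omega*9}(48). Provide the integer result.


H_{omega*9}(48):
For the Hardy hierarchy, H_{omega*k}(n) = 2^k * n.
2^9 = 512.
512 * 48 = 24576

24576


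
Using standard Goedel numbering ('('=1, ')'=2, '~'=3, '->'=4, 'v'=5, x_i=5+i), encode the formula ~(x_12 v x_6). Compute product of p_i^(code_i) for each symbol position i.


Formula: ~(x_12 v x_6)
Symbol codes: [3, 1, 17, 5, 11, 2]
Primes: [2, 3, 5, 7, 11, 13]
p_1^3 = 2^3 = 8
p_2^1 = 3^1 = 3
p_3^17 = 5^17 = 762939453125
p_4^5 = 7^5 = 16807
p_5^11 = 11^11 = 285311670611
p_6^2 = 13^2 = 169
Product = 14838764994599926995849609375000

14838764994599926995849609375000


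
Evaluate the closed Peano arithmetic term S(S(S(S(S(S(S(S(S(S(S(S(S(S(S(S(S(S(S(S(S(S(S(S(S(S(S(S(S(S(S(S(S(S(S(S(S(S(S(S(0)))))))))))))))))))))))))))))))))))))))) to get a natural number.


Counting successors applied to 0:
40 applications of S to 0 = 40

40


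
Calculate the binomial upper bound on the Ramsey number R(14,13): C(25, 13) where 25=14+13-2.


R(14,13) <= C(14+13-2, 14-1) = C(25, 13)
C(25, 13) = 25! / (13! * 12!)
= 5200300

5200300


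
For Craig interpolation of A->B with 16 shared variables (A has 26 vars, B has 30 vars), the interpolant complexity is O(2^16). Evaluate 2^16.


Shared atoms = 16
Craig interpolant size bound = 2^16
= 65536

65536


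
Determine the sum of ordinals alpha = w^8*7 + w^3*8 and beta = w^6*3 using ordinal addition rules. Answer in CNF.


Ordinal addition (w^8*7 + w^3*8) + w^6*3:
alpha's leading term has exponent 8 > beta's exponent 6, so it survives.
alpha's tail term has exponent 3 < beta's exponent 6, so it is absorbed by beta.
In ordinal addition, any term followed by a strictly larger-exponent term is absorbed.
Result = w^8*7 + w^6*3

w^8*7 + w^6*3


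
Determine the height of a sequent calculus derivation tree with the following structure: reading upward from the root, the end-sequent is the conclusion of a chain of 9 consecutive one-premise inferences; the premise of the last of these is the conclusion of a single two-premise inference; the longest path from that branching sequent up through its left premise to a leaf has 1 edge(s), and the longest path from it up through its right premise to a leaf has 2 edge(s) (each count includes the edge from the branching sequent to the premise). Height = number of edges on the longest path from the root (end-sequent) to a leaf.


Longest path through the left premise: 1 edges (measured from the branching sequent)
Longest path through the right premise: 2 edges
Height of the subtree rooted at the branching sequent: max(1, 2) = 2
The branching sequent sits 9 edges above the root (the chain of one-premise inferences), so height = 2 + 9 = 11

11


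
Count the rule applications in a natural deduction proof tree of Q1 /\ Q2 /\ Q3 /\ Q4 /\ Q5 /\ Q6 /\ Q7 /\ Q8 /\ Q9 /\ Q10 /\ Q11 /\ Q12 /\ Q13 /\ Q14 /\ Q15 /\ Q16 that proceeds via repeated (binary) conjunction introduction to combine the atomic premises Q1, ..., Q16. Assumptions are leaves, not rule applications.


The target conjunction has 16 conjuncts, i.e. 15 binary /\ connectives.
Each conjunction-intro joins two pieces, so 16 atoms require 16-1 = 15 applications.
Total inference nodes = 15

15


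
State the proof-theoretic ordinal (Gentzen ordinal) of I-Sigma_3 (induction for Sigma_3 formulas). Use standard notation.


The proof-theoretic ordinal of I-Sigma_3 (induction for Sigma_3 formulas) is a standard result in ordinal analysis.
This ordinal is the supremum of order types of primitive recursive well-orderings
that the theory can prove to be well-ordered.
For I-Sigma_3 (induction for Sigma_3 formulas), the proof-theoretic ordinal is omega^(omega^(omega^omega)).

omega^(omega^(omega^omega))


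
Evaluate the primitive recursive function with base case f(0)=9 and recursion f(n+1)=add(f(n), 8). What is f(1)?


f(0) = 9
f(1) = add(f(0), 8) = add(9, 8) = 17


17


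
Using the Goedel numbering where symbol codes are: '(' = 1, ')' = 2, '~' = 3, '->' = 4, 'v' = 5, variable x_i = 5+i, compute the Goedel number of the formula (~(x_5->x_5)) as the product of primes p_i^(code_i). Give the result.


Formula: (~(x_5->x_5))
Symbol codes: [1, 3, 1, 10, 4, 10, 2, 2]
Primes: [2, 3, 5, 7, 11, 13, 17, 19]
p_1^1 = 2^1 = 2
p_2^3 = 3^3 = 27
p_3^1 = 5^1 = 5
p_4^10 = 7^10 = 282475249
p_5^4 = 11^4 = 14641
p_6^10 = 13^10 = 137858491849
p_7^2 = 17^2 = 289
p_8^2 = 19^2 = 361
Product = 16060293313937346082915478202030

16060293313937346082915478202030


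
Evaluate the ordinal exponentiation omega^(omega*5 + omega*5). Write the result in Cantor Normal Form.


omega^(omega*5 + omega*5):
Both terms of the exponent have the same exponent 1, so they merge: omega*5 + omega*5 = omega*(5+5) = omega*10.
omega raised to a CNF ordinal is a single CNF term: Result = omega^(omega*10)

omega^(omega*10)


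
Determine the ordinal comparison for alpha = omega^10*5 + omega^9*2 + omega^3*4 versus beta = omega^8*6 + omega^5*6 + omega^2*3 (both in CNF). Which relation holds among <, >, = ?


Compare term by term from highest exponent:
alpha = omega^10*5 + omega^9*2 + omega^3*4
beta = omega^8*6 + omega^5*6 + omega^2*3
Term 1: alpha has omega^10*5, beta has omega^8*6
Term 2: alpha has omega^9*2, beta has omega^5*6
Term 3: alpha has omega^3*4, beta has omega^2*3
Result: alpha > beta

alpha > beta


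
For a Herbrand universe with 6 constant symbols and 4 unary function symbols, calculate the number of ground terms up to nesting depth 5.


Herbrand terms by depth:
Depth 0: 6 constants
Depth 1: 24 new terms (running total: 30)
Depth 2: 96 new terms (running total: 126)
Depth 3: 384 new terms (running total: 510)
Depth 4: 1536 new terms (running total: 2046)
Depth 5: 6144 new terms (running total: 8190)
Total distinct ground terms = 8190

8190


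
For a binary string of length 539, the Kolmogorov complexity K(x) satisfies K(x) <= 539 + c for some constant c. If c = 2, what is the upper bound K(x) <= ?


K(x) <= |x| + c = 539 + 2 = 541

541


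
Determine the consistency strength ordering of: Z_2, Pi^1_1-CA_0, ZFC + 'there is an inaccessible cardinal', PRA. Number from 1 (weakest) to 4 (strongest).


Ordering by consistency strength:
1. PRA
2. Pi^1_1-CA_0
3. Z_2
4. ZFC + 'there is an inaccessible cardinal'


Z_2=3, Pi^1_1-CA_0=2, ZFC + 'there is an inaccessible cardinal'=4, PRA=1


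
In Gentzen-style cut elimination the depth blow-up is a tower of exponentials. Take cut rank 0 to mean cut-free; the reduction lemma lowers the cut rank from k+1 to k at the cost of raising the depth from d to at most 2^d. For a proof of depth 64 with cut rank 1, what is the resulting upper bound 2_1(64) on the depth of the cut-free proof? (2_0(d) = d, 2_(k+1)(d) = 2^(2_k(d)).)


Each rank reduction sends depth d to at most 2^d; cut rank r needs r reductions.
2_0(64) = 64
2_1(64) = 2^64 = 18446744073709551616
Cut-free depth bound = 18446744073709551616

18446744073709551616


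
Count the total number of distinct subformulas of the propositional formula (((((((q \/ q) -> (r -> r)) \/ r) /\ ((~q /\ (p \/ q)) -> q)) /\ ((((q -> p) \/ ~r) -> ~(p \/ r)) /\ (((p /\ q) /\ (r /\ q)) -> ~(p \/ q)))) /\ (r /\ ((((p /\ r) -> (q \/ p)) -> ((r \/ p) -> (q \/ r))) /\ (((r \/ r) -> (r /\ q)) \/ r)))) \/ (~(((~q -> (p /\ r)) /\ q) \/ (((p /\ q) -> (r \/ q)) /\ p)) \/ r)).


Formula: (((((((q \/ q) -> (r -> r)) \/ r) /\ ((~q /\ (p \/ q)) -> q)) /\ ((((q -> p) \/ ~r) -> ~(p \/ r)) /\ (((p /\ q) /\ (r /\ q)) -> ~(p \/ q)))) /\ (r /\ ((((p /\ r) -> (q \/ p)) -> ((r \/ p) -> (q \/ r))) /\ (((r \/ r) -> (r /\ q)) \/ r)))) \/ (~(((~q -> (p /\ r)) /\ q) \/ (((p /\ q) -> (r \/ q)) /\ p)) \/ r))
Subformulas found:
  1. r
  2. p
  3. q
  4. ~r
  5. ~q
  6. (q \/ p)
  7. (p /\ q)
  8. (q -> p)
  9. (p /\ r)
  10. (r -> r)
  11. (r \/ r)
  12. (p \/ r)
  13. (q \/ r)
  14. (r /\ q)
  15. (r \/ p)
  16. (r \/ q)
  17. (p \/ q)
  18. (q \/ q)
  19. ~(p \/ q)
  20. ~(p \/ r)
  21. (~q /\ (p \/ q))
  22. ((q -> p) \/ ~r)
  23. (~q -> (p /\ r))
  24. ((q \/ q) -> (r -> r))
  25. ((p /\ q) -> (r \/ q))
  26. ((p /\ r) -> (q \/ p))
  27. ((r \/ p) -> (q \/ r))
  28. ((r \/ r) -> (r /\ q))
  29. ((p /\ q) /\ (r /\ q))
  30. ((~q -> (p /\ r)) /\ q)
  31. ((~q /\ (p \/ q)) -> q)
  32. (((p /\ q) -> (r \/ q)) /\ p)
  33. (((q \/ q) -> (r -> r)) \/ r)
  34. (((r \/ r) -> (r /\ q)) \/ r)
  35. (((q -> p) \/ ~r) -> ~(p \/ r))
  36. (((p /\ q) /\ (r /\ q)) -> ~(p \/ q))
  37. (((p /\ r) -> (q \/ p)) -> ((r \/ p) -> (q \/ r)))
  38. ((((q \/ q) -> (r -> r)) \/ r) /\ ((~q /\ (p \/ q)) -> q))
  39. (((~q -> (p /\ r)) /\ q) \/ (((p /\ q) -> (r \/ q)) /\ p))
  40. ~(((~q -> (p /\ r)) /\ q) \/ (((p /\ q) -> (r \/ q)) /\ p))
  41. (~(((~q -> (p /\ r)) /\ q) \/ (((p /\ q) -> (r \/ q)) /\ p)) \/ r)
  42. ((((q -> p) \/ ~r) -> ~(p \/ r)) /\ (((p /\ q) /\ (r /\ q)) -> ~(p \/ q)))
  43. ((((p /\ r) -> (q \/ p)) -> ((r \/ p) -> (q \/ r))) /\ (((r \/ r) -> (r /\ q)) \/ r))
  44. (r /\ ((((p /\ r) -> (q \/ p)) -> ((r \/ p) -> (q \/ r))) /\ (((r \/ r) -> (r /\ q)) \/ r)))
  45. (((((q \/ q) -> (r -> r)) \/ r) /\ ((~q /\ (p \/ q)) -> q)) /\ ((((q -> p) \/ ~r) -> ~(p \/ r)) /\ (((p /\ q) /\ (r /\ q)) -> ~(p \/ q))))
  46. ((((((q \/ q) -> (r -> r)) \/ r) /\ ((~q /\ (p \/ q)) -> q)) /\ ((((q -> p) \/ ~r) -> ~(p \/ r)) /\ (((p /\ q) /\ (r /\ q)) -> ~(p \/ q)))) /\ (r /\ ((((p /\ r) -> (q \/ p)) -> ((r \/ p) -> (q \/ r))) /\ (((r \/ r) -> (r /\ q)) \/ r))))
  47. (((((((q \/ q) -> (r -> r)) \/ r) /\ ((~q /\ (p \/ q)) -> q)) /\ ((((q -> p) \/ ~r) -> ~(p \/ r)) /\ (((p /\ q) /\ (r /\ q)) -> ~(p \/ q)))) /\ (r /\ ((((p /\ r) -> (q \/ p)) -> ((r \/ p) -> (q \/ r))) /\ (((r \/ r) -> (r /\ q)) \/ r)))) \/ (~(((~q -> (p /\ r)) /\ q) \/ (((p /\ q) -> (r \/ q)) /\ p)) \/ r))
Total distinct subformulas = 47

47


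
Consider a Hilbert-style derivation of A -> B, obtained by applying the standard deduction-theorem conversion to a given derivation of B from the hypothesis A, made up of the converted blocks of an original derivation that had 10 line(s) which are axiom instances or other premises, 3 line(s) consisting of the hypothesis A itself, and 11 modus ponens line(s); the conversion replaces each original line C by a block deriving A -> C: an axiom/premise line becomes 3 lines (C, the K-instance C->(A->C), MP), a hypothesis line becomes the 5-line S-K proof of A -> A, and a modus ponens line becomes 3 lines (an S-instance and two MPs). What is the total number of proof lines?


Deduction-theorem conversion, block by block:
- 10 axiom/premise lines -> 3 lines each = 30
- 3 hypothesis lines -> 5 lines each (identity proof A->A) = 15
- 11 MP lines -> 3 lines each (S-instance, MP, MP) = 33
Total = 30 + 15 + 33 = 78 lines.

78


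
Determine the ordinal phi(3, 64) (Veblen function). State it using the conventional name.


phi(3, 64):
phi(3, beta) = eta_beta (the beta-th eta number, fixed point of zeta).
phi(3, 64) = eta_64

eta_64


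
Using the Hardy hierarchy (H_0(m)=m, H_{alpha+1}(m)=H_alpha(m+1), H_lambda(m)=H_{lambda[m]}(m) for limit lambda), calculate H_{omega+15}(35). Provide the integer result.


H_{omega+15}(35):
Unwind the 15 successor steps: H_{omega+15}(35) = H_omega(35+15) = H_omega(50).
H_omega(m) = H_m(m) = m + m = 2m.
Result = 2 * 50 = 100

100


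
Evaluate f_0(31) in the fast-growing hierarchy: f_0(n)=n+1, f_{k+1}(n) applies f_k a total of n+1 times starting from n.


f_0(31) = 31 + 1 = 32

32


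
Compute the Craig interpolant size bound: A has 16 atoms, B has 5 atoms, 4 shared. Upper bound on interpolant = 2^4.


Shared atoms = 4
Craig interpolant size bound = 2^4
= 16

16


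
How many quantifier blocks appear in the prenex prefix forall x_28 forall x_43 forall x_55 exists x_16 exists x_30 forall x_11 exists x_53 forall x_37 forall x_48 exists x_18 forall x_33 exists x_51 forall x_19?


Alternations = 8.
Blocks = alternations + 1 = 9

9


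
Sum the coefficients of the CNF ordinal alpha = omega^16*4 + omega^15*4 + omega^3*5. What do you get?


CNF: omega^16*4 + omega^15*4 + omega^3*5
Coefficients: 4 + 4 + 5 = 13

13


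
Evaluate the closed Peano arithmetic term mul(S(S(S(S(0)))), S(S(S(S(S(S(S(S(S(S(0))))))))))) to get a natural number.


mul(S^4(0), S^10(0)):
S^4(0) = 4
S^10(0) = 10
4 * 10 = 40

40


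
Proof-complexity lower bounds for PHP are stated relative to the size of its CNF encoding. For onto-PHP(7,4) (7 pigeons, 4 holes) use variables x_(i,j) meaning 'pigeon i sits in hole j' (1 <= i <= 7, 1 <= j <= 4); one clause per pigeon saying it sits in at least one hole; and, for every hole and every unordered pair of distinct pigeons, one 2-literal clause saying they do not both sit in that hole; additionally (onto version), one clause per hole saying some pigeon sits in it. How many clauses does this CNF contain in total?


onto-PHP(7,4): 7 pigeons, 4 holes, 7*4 = 28 variables.
- pigeon clauses: one per pigeon -> 7 clauses
- hole clauses: 4 holes * C(7,2) = 4 * 21 -> 84 clauses
- onto clauses: one per hole -> 4 clauses
Total clauses = 7 + 84 + 4 = 95

95


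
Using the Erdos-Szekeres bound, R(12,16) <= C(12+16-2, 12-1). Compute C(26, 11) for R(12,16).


R(12,16) <= C(12+16-2, 12-1) = C(26, 11)
C(26, 11) = 26! / (11! * 15!)
= 7726160

7726160


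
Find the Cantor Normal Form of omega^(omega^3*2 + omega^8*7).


omega^(omega^3*2 + omega^8*7):
In ordinal addition a term is absorbed by a following term of strictly larger exponent: 3 < 8, so omega^3*2 + omega^8*7 = omega^8*7.
omega raised to a CNF ordinal is a single CNF term: Result = omega^(omega^8*7)

omega^(omega^8*7)


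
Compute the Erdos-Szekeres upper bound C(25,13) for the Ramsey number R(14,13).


R(14,13) <= C(14+13-2, 14-1) = C(25, 13)
C(25, 13) = 25! / (13! * 12!)
= 5200300

5200300


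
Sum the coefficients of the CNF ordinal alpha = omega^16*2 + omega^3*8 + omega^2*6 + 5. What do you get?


CNF: omega^16*2 + omega^3*8 + omega^2*6 + 5
Coefficients: 2 + 8 + 6 + 5 = 21

21


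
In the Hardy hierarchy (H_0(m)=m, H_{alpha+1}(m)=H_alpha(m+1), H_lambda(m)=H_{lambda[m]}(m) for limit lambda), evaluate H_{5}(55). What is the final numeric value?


H_5(55):
For finite ordinals k, H_k(n) = n + k (each successor step adds 1).
H_5(55) = 55 + 5 = 60

60


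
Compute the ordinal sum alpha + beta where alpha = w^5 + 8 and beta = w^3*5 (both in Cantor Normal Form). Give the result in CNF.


Ordinal addition (w^5 + 8) + w^3*5:
alpha's leading term has exponent 5 > beta's exponent 3, so it survives.
alpha's tail term has exponent 0 < beta's exponent 3, so it is absorbed by beta.
In ordinal addition, any term followed by a strictly larger-exponent term is absorbed.
Result = w^5 + w^3*5

w^5 + w^3*5


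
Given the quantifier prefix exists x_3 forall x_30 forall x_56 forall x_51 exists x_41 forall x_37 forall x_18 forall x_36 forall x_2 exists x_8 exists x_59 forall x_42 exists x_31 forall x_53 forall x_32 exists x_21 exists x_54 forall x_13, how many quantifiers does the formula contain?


Quantifier prefix has 18 quantifier symbols.
Quantifier depth = 18

18


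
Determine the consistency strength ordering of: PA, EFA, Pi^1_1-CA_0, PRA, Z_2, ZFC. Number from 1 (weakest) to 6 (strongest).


Ordering by consistency strength:
1. EFA
2. PRA
3. PA
4. Pi^1_1-CA_0
5. Z_2
6. ZFC


PA=3, EFA=1, Pi^1_1-CA_0=4, PRA=2, Z_2=5, ZFC=6


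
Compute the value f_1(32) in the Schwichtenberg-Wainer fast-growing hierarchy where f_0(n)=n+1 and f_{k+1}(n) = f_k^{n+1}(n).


f_1(32) = f_0^33(32)
f_0 adds 1 each time, applied 33 times.
f_1(32) = 32 + 33 = 65

65


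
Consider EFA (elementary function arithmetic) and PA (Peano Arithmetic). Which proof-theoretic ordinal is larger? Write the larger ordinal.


Proof-theoretic ordinal of EFA (elementary function arithmetic): omega^3
Proof-theoretic ordinal of PA (Peano Arithmetic): epsilon_0
Comparing: omega^3 < epsilon_0.
The larger ordinal is epsilon_0 (from PA (Peano Arithmetic)).

epsilon_0


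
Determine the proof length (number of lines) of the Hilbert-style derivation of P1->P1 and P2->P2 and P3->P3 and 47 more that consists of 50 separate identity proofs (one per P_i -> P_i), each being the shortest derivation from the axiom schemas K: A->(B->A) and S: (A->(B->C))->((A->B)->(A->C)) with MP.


The shortest proof of A->A from K and S in the Hilbert calculus has exactly 5 lines:
(1) K instance A->((A->A)->A), (2) S instance, (3) MP on 1,2, (4) K instance A->(A->A), (5) MP on 3,4.
For 50 independent identities: 50 * 5 = 250 lines total.

250


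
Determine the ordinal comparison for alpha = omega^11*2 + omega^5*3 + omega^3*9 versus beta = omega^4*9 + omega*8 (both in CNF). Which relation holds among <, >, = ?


Compare term by term from highest exponent:
alpha = omega^11*2 + omega^5*3 + omega^3*9
beta = omega^4*9 + omega*8
Term 1: alpha has omega^11*2, beta has omega^4*9
Term 2: alpha has omega^5*3, beta has omega^1*8
Term 3: alpha has omega^3*9, beta has omega^0*0
Result: alpha > beta

alpha > beta


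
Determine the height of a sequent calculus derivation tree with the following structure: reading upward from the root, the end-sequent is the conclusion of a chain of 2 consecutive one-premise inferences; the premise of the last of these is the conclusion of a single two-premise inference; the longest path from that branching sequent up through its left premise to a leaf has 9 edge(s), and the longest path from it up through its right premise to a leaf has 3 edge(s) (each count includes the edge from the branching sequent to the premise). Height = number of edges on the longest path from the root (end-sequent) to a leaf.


Longest path through the left premise: 9 edges (measured from the branching sequent)
Longest path through the right premise: 3 edges
Height of the subtree rooted at the branching sequent: max(9, 3) = 9
The branching sequent sits 2 edges above the root (the chain of one-premise inferences), so height = 9 + 2 = 11

11


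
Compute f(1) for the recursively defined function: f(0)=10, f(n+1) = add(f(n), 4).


f(0) = 10
f(1) = add(f(0), 4) = add(10, 4) = 14


14


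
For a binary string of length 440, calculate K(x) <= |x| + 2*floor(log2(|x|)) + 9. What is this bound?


floor(log2(440)) = 8
2 * 8 = 16
K(x) <= 440 + 16 + 9 = 465

465


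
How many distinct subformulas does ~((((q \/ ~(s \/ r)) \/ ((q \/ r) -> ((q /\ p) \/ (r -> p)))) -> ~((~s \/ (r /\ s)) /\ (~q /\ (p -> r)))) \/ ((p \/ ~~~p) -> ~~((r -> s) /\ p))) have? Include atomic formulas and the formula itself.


Formula: ~((((q \/ ~(s \/ r)) \/ ((q \/ r) -> ((q /\ p) \/ (r -> p)))) -> ~((~s \/ (r /\ s)) /\ (~q /\ (p -> r)))) \/ ((p \/ ~~~p) -> ~~((r -> s) /\ p)))
Subformulas found:
  1. r
  2. p
  3. q
  4. s
  5. ~p
  6. ~s
  7. ~q
  8. ~~p
  9. ~~~p
  10. (q /\ p)
  11. (r -> p)
  12. (r /\ s)
  13. (p -> r)
  14. (s \/ r)
  15. (q \/ r)
  16. (r -> s)
  17. ~(s \/ r)
  18. (p \/ ~~~p)
  19. ((r -> s) /\ p)
  20. (q \/ ~(s \/ r))
  21. ~((r -> s) /\ p)
  22. (~q /\ (p -> r))
  23. (~s \/ (r /\ s))
  24. ~~((r -> s) /\ p)
  25. ((q /\ p) \/ (r -> p))
  26. ((p \/ ~~~p) -> ~~((r -> s) /\ p))
  27. ((q \/ r) -> ((q /\ p) \/ (r -> p)))
  28. ((~s \/ (r /\ s)) /\ (~q /\ (p -> r)))
  29. ~((~s \/ (r /\ s)) /\ (~q /\ (p -> r)))
  30. ((q \/ ~(s \/ r)) \/ ((q \/ r) -> ((q /\ p) \/ (r -> p))))
  31. (((q \/ ~(s \/ r)) \/ ((q \/ r) -> ((q /\ p) \/ (r -> p)))) -> ~((~s \/ (r /\ s)) /\ (~q /\ (p -> r))))
  32. ((((q \/ ~(s \/ r)) \/ ((q \/ r) -> ((q /\ p) \/ (r -> p)))) -> ~((~s \/ (r /\ s)) /\ (~q /\ (p -> r)))) \/ ((p \/ ~~~p) -> ~~((r -> s) /\ p)))
  33. ~((((q \/ ~(s \/ r)) \/ ((q \/ r) -> ((q /\ p) \/ (r -> p)))) -> ~((~s \/ (r /\ s)) /\ (~q /\ (p -> r)))) \/ ((p \/ ~~~p) -> ~~((r -> s) /\ p)))
Total distinct subformulas = 33

33


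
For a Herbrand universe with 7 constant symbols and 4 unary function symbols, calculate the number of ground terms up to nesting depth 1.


Herbrand terms by depth:
Depth 0: 7 constants
Depth 1: 28 new terms (running total: 35)
Total distinct ground terms = 35

35


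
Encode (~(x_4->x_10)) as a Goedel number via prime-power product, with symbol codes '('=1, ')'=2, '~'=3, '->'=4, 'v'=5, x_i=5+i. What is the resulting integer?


Formula: (~(x_4->x_10))
Symbol codes: [1, 3, 1, 9, 4, 15, 2, 2]
Primes: [2, 3, 5, 7, 11, 13, 17, 19]
p_1^1 = 2^1 = 2
p_2^3 = 3^3 = 27
p_3^1 = 5^1 = 5
p_4^9 = 7^9 = 40353607
p_5^4 = 11^4 = 14641
p_6^15 = 13^15 = 51185893014090757
p_7^2 = 17^2 = 289
p_8^2 = 19^2 = 361
Product = 851867783630248434166276664009474970

851867783630248434166276664009474970


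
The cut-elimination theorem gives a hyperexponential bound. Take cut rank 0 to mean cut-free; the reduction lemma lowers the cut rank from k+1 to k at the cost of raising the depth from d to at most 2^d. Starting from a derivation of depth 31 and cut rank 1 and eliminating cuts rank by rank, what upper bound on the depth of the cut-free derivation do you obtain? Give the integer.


Each rank reduction sends depth d to at most 2^d; cut rank r needs r reductions.
2_0(31) = 31
2_1(31) = 2^31 = 2147483648
Cut-free depth bound = 2147483648

2147483648


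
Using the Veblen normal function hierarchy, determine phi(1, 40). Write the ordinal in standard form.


phi(1, 40):
phi(1, beta) = epsilon_beta (the beta-th epsilon number).
phi(1, 40) = epsilon_40

epsilon_40


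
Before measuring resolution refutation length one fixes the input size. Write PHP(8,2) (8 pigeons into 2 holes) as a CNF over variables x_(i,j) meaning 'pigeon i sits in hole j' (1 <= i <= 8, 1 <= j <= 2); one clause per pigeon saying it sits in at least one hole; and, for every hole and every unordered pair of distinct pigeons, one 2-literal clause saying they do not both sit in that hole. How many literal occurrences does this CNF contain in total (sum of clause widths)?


PHP(8,2): 8 pigeons, 2 holes, 8*2 = 16 variables.
- pigeon clauses: one per pigeon -> 8 clauses of width 2 -> 16 literals
- hole clauses: 2 holes * C(8,2) = 2 * 28 -> 56 clauses of width 2 -> 112 literals
Total literal occurrences = 16 + 112 = 128

128


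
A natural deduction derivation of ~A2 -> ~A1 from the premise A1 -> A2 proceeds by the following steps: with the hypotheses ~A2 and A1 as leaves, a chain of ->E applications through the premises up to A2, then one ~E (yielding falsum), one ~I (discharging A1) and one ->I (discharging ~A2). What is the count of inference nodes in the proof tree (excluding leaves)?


From hypothesis A1, 1 ->E steps along the 1 premises yield A2.
~E with hypothesis ~A2 gives falsum (1 node); ~I discharging A1 gives ~A1 (1 node); ->I discharging ~A2 gives the goal (1 node).
Total = 1 + 3 = 4 inference nodes.

4


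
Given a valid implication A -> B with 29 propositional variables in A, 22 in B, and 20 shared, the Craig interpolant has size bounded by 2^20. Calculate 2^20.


Shared atoms = 20
Craig interpolant size bound = 2^20
= 1048576

1048576


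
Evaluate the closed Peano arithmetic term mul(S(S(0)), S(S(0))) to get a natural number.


mul(S^2(0), S^2(0)):
S^2(0) = 2
S^2(0) = 2
2 * 2 = 4

4


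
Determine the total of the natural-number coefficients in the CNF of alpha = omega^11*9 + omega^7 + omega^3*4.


CNF: omega^11*9 + omega^7 + omega^3*4
Coefficients: 9 + 1 + 4 = 14

14


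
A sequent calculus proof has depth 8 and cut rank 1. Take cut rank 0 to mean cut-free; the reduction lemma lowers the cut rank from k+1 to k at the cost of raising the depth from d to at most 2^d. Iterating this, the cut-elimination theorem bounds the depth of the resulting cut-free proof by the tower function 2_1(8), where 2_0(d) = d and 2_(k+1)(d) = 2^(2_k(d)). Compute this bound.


Each rank reduction sends depth d to at most 2^d; cut rank r needs r reductions.
2_0(8) = 8
2_1(8) = 2^8 = 256
Cut-free depth bound = 256

256


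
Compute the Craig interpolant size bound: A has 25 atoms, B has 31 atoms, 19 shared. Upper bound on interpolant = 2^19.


Shared atoms = 19
Craig interpolant size bound = 2^19
= 524288

524288


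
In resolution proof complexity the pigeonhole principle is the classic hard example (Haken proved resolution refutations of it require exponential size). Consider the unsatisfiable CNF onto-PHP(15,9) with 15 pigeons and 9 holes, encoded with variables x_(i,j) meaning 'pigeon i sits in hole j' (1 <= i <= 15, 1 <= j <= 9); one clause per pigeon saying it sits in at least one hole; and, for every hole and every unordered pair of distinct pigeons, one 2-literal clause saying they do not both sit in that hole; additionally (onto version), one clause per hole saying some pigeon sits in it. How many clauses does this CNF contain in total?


onto-PHP(15,9): 15 pigeons, 9 holes, 15*9 = 135 variables.
- pigeon clauses: one per pigeon -> 15 clauses
- hole clauses: 9 holes * C(15,2) = 9 * 105 -> 945 clauses
- onto clauses: one per hole -> 9 clauses
Total clauses = 15 + 945 + 9 = 969

969


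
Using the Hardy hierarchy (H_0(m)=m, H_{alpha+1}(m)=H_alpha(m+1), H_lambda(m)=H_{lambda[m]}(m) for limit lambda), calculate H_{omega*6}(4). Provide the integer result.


H_{omega*6}(4):
For the Hardy hierarchy, H_{omega*k}(n) = 2^k * n.
2^6 = 64.
64 * 4 = 256

256
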